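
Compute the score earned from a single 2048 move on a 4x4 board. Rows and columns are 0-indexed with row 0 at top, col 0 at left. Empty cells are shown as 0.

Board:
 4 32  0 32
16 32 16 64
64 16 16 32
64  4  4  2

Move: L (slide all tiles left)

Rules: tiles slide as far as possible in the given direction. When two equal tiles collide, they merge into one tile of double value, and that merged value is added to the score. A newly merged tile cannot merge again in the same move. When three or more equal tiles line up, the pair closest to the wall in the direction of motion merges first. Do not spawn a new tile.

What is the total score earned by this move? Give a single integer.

Answer: 104

Derivation:
Slide left:
row 0: [4, 32, 0, 32] -> [4, 64, 0, 0]  score +64 (running 64)
row 1: [16, 32, 16, 64] -> [16, 32, 16, 64]  score +0 (running 64)
row 2: [64, 16, 16, 32] -> [64, 32, 32, 0]  score +32 (running 96)
row 3: [64, 4, 4, 2] -> [64, 8, 2, 0]  score +8 (running 104)
Board after move:
 4 64  0  0
16 32 16 64
64 32 32  0
64  8  2  0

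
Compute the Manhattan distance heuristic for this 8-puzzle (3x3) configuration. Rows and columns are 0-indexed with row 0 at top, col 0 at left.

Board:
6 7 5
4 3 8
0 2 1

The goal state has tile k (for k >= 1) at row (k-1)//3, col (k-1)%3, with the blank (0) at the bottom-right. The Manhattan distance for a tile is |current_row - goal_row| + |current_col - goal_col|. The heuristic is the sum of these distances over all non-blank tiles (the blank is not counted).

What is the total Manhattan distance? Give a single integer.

Tile 6: (0,0)->(1,2) = 3
Tile 7: (0,1)->(2,0) = 3
Tile 5: (0,2)->(1,1) = 2
Tile 4: (1,0)->(1,0) = 0
Tile 3: (1,1)->(0,2) = 2
Tile 8: (1,2)->(2,1) = 2
Tile 2: (2,1)->(0,1) = 2
Tile 1: (2,2)->(0,0) = 4
Sum: 3 + 3 + 2 + 0 + 2 + 2 + 2 + 4 = 18

Answer: 18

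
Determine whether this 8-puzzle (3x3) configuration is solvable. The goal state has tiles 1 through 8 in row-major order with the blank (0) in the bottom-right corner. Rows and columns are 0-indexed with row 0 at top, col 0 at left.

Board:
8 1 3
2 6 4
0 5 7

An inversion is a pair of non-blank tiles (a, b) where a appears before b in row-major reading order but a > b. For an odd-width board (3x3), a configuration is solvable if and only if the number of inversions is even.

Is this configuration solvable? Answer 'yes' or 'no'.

Inversions (pairs i<j in row-major order where tile[i] > tile[j] > 0): 10
10 is even, so the puzzle is solvable.

Answer: yes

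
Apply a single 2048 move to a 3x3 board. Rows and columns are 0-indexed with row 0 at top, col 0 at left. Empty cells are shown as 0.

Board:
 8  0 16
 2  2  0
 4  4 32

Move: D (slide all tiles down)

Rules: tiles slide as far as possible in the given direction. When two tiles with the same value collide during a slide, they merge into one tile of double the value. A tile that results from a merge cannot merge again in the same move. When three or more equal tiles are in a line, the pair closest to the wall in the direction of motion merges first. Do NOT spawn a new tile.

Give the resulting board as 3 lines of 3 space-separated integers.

Slide down:
col 0: [8, 2, 4] -> [8, 2, 4]
col 1: [0, 2, 4] -> [0, 2, 4]
col 2: [16, 0, 32] -> [0, 16, 32]

Answer:  8  0  0
 2  2 16
 4  4 32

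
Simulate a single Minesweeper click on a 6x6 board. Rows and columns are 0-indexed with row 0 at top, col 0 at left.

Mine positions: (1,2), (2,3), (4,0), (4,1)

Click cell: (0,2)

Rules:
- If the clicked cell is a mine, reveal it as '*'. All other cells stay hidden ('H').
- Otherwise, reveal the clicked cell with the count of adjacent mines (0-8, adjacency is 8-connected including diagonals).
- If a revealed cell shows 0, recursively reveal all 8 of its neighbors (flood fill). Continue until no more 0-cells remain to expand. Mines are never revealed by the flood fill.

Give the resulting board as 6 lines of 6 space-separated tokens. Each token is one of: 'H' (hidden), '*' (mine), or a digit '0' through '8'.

H H 1 H H H
H H H H H H
H H H H H H
H H H H H H
H H H H H H
H H H H H H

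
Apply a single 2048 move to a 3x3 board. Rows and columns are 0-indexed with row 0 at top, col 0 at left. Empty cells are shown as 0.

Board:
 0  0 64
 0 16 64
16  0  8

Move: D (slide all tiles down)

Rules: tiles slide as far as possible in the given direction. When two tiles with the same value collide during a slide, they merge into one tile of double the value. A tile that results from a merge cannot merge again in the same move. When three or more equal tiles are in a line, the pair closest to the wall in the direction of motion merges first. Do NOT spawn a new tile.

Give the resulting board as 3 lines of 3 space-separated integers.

Answer:   0   0   0
  0   0 128
 16  16   8

Derivation:
Slide down:
col 0: [0, 0, 16] -> [0, 0, 16]
col 1: [0, 16, 0] -> [0, 0, 16]
col 2: [64, 64, 8] -> [0, 128, 8]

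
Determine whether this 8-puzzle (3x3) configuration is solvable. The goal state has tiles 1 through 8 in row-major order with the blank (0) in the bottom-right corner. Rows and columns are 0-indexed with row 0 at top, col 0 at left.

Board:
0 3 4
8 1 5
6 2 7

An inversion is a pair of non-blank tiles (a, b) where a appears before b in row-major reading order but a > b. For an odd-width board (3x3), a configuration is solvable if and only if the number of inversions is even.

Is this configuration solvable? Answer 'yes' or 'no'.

Answer: no

Derivation:
Inversions (pairs i<j in row-major order where tile[i] > tile[j] > 0): 11
11 is odd, so the puzzle is not solvable.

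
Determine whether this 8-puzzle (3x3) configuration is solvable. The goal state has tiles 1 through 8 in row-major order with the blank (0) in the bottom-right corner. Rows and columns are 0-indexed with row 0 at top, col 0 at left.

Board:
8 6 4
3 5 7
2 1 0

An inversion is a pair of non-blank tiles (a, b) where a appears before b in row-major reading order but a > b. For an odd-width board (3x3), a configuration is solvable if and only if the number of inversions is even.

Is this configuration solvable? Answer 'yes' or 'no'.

Inversions (pairs i<j in row-major order where tile[i] > tile[j] > 0): 22
22 is even, so the puzzle is solvable.

Answer: yes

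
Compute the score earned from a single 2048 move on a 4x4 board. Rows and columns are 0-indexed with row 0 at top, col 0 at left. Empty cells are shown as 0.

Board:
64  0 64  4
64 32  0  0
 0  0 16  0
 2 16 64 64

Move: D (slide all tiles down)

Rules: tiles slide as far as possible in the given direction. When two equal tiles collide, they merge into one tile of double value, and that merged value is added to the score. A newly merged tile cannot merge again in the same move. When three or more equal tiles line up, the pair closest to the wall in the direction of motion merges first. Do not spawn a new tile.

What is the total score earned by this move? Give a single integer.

Slide down:
col 0: [64, 64, 0, 2] -> [0, 0, 128, 2]  score +128 (running 128)
col 1: [0, 32, 0, 16] -> [0, 0, 32, 16]  score +0 (running 128)
col 2: [64, 0, 16, 64] -> [0, 64, 16, 64]  score +0 (running 128)
col 3: [4, 0, 0, 64] -> [0, 0, 4, 64]  score +0 (running 128)
Board after move:
  0   0   0   0
  0   0  64   0
128  32  16   4
  2  16  64  64

Answer: 128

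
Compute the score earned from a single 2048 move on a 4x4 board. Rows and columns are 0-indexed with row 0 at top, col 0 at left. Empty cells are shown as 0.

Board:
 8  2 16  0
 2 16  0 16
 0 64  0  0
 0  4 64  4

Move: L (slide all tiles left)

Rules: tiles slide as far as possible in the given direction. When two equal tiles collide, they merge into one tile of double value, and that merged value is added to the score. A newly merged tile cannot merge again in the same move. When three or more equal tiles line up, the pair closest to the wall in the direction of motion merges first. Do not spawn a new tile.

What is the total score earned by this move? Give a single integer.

Slide left:
row 0: [8, 2, 16, 0] -> [8, 2, 16, 0]  score +0 (running 0)
row 1: [2, 16, 0, 16] -> [2, 32, 0, 0]  score +32 (running 32)
row 2: [0, 64, 0, 0] -> [64, 0, 0, 0]  score +0 (running 32)
row 3: [0, 4, 64, 4] -> [4, 64, 4, 0]  score +0 (running 32)
Board after move:
 8  2 16  0
 2 32  0  0
64  0  0  0
 4 64  4  0

Answer: 32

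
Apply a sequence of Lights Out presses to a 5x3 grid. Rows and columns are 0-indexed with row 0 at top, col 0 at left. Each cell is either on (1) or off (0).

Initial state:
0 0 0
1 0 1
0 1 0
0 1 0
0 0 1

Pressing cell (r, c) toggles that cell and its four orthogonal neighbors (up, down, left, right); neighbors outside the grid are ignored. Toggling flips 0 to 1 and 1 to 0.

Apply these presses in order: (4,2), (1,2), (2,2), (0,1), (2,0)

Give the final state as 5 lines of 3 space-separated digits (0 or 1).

After press 1 at (4,2):
0 0 0
1 0 1
0 1 0
0 1 1
0 1 0

After press 2 at (1,2):
0 0 1
1 1 0
0 1 1
0 1 1
0 1 0

After press 3 at (2,2):
0 0 1
1 1 1
0 0 0
0 1 0
0 1 0

After press 4 at (0,1):
1 1 0
1 0 1
0 0 0
0 1 0
0 1 0

After press 5 at (2,0):
1 1 0
0 0 1
1 1 0
1 1 0
0 1 0

Answer: 1 1 0
0 0 1
1 1 0
1 1 0
0 1 0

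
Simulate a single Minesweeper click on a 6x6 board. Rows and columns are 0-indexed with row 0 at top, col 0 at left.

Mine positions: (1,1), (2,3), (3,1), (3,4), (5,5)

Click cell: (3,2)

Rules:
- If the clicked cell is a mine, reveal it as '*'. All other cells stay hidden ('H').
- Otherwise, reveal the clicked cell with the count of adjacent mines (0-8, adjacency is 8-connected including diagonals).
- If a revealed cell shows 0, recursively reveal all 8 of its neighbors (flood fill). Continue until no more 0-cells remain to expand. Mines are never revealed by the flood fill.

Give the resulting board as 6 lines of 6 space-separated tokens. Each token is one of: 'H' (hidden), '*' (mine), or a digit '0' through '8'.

H H H H H H
H H H H H H
H H H H H H
H H 2 H H H
H H H H H H
H H H H H H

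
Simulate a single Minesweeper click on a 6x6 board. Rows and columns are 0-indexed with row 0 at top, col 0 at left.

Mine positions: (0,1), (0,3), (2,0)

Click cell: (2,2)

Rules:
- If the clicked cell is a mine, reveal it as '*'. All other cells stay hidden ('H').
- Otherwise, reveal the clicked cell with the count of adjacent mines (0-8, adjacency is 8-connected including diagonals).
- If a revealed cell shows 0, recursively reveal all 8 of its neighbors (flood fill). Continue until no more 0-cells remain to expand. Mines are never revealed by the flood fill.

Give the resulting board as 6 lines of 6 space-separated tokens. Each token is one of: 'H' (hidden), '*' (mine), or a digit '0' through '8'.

H H H H 1 0
H 2 2 1 1 0
H 1 0 0 0 0
1 1 0 0 0 0
0 0 0 0 0 0
0 0 0 0 0 0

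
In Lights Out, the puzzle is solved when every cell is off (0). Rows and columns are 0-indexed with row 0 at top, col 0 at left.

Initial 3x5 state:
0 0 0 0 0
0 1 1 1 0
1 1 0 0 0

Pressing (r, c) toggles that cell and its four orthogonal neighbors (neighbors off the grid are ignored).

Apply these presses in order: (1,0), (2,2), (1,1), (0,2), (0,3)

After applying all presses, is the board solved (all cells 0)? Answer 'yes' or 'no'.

After press 1 at (1,0):
1 0 0 0 0
1 0 1 1 0
0 1 0 0 0

After press 2 at (2,2):
1 0 0 0 0
1 0 0 1 0
0 0 1 1 0

After press 3 at (1,1):
1 1 0 0 0
0 1 1 1 0
0 1 1 1 0

After press 4 at (0,2):
1 0 1 1 0
0 1 0 1 0
0 1 1 1 0

After press 5 at (0,3):
1 0 0 0 1
0 1 0 0 0
0 1 1 1 0

Lights still on: 6

Answer: no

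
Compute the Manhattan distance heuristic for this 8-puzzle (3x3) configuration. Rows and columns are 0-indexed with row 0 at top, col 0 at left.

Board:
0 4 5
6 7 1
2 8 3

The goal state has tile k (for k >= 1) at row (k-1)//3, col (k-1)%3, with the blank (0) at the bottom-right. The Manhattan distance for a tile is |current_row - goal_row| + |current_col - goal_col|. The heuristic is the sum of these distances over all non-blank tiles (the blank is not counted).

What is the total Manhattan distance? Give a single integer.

Answer: 16

Derivation:
Tile 4: (0,1)->(1,0) = 2
Tile 5: (0,2)->(1,1) = 2
Tile 6: (1,0)->(1,2) = 2
Tile 7: (1,1)->(2,0) = 2
Tile 1: (1,2)->(0,0) = 3
Tile 2: (2,0)->(0,1) = 3
Tile 8: (2,1)->(2,1) = 0
Tile 3: (2,2)->(0,2) = 2
Sum: 2 + 2 + 2 + 2 + 3 + 3 + 0 + 2 = 16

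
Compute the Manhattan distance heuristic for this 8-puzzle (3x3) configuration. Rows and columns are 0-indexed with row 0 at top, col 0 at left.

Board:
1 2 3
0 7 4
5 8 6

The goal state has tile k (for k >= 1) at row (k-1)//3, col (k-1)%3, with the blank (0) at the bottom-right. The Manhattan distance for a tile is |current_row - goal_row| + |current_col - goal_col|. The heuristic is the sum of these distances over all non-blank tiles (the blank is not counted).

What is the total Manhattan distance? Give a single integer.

Answer: 7

Derivation:
Tile 1: at (0,0), goal (0,0), distance |0-0|+|0-0| = 0
Tile 2: at (0,1), goal (0,1), distance |0-0|+|1-1| = 0
Tile 3: at (0,2), goal (0,2), distance |0-0|+|2-2| = 0
Tile 7: at (1,1), goal (2,0), distance |1-2|+|1-0| = 2
Tile 4: at (1,2), goal (1,0), distance |1-1|+|2-0| = 2
Tile 5: at (2,0), goal (1,1), distance |2-1|+|0-1| = 2
Tile 8: at (2,1), goal (2,1), distance |2-2|+|1-1| = 0
Tile 6: at (2,2), goal (1,2), distance |2-1|+|2-2| = 1
Sum: 0 + 0 + 0 + 2 + 2 + 2 + 0 + 1 = 7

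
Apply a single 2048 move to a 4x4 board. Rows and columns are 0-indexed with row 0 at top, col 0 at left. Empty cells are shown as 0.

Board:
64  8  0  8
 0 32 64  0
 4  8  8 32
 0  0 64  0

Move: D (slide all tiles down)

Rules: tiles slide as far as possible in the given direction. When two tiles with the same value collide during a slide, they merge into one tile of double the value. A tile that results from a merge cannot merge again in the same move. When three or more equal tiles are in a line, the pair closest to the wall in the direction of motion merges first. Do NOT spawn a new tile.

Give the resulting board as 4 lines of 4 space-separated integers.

Answer:  0  0  0  0
 0  8 64  0
64 32  8  8
 4  8 64 32

Derivation:
Slide down:
col 0: [64, 0, 4, 0] -> [0, 0, 64, 4]
col 1: [8, 32, 8, 0] -> [0, 8, 32, 8]
col 2: [0, 64, 8, 64] -> [0, 64, 8, 64]
col 3: [8, 0, 32, 0] -> [0, 0, 8, 32]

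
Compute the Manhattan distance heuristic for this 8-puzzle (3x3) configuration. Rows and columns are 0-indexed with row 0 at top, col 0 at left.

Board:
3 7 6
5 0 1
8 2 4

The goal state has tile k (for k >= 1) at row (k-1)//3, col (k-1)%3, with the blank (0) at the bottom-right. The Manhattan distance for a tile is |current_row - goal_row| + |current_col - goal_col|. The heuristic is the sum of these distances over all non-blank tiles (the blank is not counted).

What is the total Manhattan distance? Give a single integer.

Answer: 16

Derivation:
Tile 3: (0,0)->(0,2) = 2
Tile 7: (0,1)->(2,0) = 3
Tile 6: (0,2)->(1,2) = 1
Tile 5: (1,0)->(1,1) = 1
Tile 1: (1,2)->(0,0) = 3
Tile 8: (2,0)->(2,1) = 1
Tile 2: (2,1)->(0,1) = 2
Tile 4: (2,2)->(1,0) = 3
Sum: 2 + 3 + 1 + 1 + 3 + 1 + 2 + 3 = 16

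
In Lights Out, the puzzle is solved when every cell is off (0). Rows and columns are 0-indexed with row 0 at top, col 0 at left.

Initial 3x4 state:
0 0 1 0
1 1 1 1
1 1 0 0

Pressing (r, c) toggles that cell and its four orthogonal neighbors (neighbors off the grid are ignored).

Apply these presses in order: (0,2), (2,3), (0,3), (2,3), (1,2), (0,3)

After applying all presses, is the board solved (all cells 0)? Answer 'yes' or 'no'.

Answer: no

Derivation:
After press 1 at (0,2):
0 1 0 1
1 1 0 1
1 1 0 0

After press 2 at (2,3):
0 1 0 1
1 1 0 0
1 1 1 1

After press 3 at (0,3):
0 1 1 0
1 1 0 1
1 1 1 1

After press 4 at (2,3):
0 1 1 0
1 1 0 0
1 1 0 0

After press 5 at (1,2):
0 1 0 0
1 0 1 1
1 1 1 0

After press 6 at (0,3):
0 1 1 1
1 0 1 0
1 1 1 0

Lights still on: 8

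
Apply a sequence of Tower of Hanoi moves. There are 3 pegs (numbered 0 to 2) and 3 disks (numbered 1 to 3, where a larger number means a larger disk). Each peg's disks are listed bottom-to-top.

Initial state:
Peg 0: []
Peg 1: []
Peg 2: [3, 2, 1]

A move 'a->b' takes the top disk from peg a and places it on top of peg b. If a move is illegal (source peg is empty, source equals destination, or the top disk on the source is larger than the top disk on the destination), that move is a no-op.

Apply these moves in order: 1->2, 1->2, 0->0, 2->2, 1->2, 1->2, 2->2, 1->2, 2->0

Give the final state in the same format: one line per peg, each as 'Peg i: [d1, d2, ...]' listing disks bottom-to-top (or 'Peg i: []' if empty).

Answer: Peg 0: [1]
Peg 1: []
Peg 2: [3, 2]

Derivation:
After move 1 (1->2):
Peg 0: []
Peg 1: []
Peg 2: [3, 2, 1]

After move 2 (1->2):
Peg 0: []
Peg 1: []
Peg 2: [3, 2, 1]

After move 3 (0->0):
Peg 0: []
Peg 1: []
Peg 2: [3, 2, 1]

After move 4 (2->2):
Peg 0: []
Peg 1: []
Peg 2: [3, 2, 1]

After move 5 (1->2):
Peg 0: []
Peg 1: []
Peg 2: [3, 2, 1]

After move 6 (1->2):
Peg 0: []
Peg 1: []
Peg 2: [3, 2, 1]

After move 7 (2->2):
Peg 0: []
Peg 1: []
Peg 2: [3, 2, 1]

After move 8 (1->2):
Peg 0: []
Peg 1: []
Peg 2: [3, 2, 1]

After move 9 (2->0):
Peg 0: [1]
Peg 1: []
Peg 2: [3, 2]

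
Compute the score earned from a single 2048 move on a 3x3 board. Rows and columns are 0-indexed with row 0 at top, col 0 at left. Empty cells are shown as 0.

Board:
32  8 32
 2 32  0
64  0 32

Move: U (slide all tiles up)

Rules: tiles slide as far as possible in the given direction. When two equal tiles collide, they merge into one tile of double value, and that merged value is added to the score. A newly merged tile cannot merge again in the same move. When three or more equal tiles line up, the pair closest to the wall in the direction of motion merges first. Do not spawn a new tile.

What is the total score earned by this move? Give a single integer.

Answer: 64

Derivation:
Slide up:
col 0: [32, 2, 64] -> [32, 2, 64]  score +0 (running 0)
col 1: [8, 32, 0] -> [8, 32, 0]  score +0 (running 0)
col 2: [32, 0, 32] -> [64, 0, 0]  score +64 (running 64)
Board after move:
32  8 64
 2 32  0
64  0  0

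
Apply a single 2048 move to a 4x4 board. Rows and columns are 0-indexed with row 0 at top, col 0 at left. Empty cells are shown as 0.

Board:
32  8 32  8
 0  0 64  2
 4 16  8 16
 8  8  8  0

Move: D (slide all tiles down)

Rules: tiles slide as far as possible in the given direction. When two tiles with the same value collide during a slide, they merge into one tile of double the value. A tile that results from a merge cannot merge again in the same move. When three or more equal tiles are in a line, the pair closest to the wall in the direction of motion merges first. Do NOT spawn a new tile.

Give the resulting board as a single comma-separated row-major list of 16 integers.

Slide down:
col 0: [32, 0, 4, 8] -> [0, 32, 4, 8]
col 1: [8, 0, 16, 8] -> [0, 8, 16, 8]
col 2: [32, 64, 8, 8] -> [0, 32, 64, 16]
col 3: [8, 2, 16, 0] -> [0, 8, 2, 16]

Answer: 0, 0, 0, 0, 32, 8, 32, 8, 4, 16, 64, 2, 8, 8, 16, 16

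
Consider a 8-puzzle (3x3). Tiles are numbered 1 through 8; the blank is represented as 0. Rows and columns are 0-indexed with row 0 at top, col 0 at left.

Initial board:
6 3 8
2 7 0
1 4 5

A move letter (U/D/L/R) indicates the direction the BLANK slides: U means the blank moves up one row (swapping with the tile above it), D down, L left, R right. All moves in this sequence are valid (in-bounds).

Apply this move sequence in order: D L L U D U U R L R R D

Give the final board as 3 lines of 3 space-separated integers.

Answer: 3 8 5
6 7 0
2 1 4

Derivation:
After move 1 (D):
6 3 8
2 7 5
1 4 0

After move 2 (L):
6 3 8
2 7 5
1 0 4

After move 3 (L):
6 3 8
2 7 5
0 1 4

After move 4 (U):
6 3 8
0 7 5
2 1 4

After move 5 (D):
6 3 8
2 7 5
0 1 4

After move 6 (U):
6 3 8
0 7 5
2 1 4

After move 7 (U):
0 3 8
6 7 5
2 1 4

After move 8 (R):
3 0 8
6 7 5
2 1 4

After move 9 (L):
0 3 8
6 7 5
2 1 4

After move 10 (R):
3 0 8
6 7 5
2 1 4

After move 11 (R):
3 8 0
6 7 5
2 1 4

After move 12 (D):
3 8 5
6 7 0
2 1 4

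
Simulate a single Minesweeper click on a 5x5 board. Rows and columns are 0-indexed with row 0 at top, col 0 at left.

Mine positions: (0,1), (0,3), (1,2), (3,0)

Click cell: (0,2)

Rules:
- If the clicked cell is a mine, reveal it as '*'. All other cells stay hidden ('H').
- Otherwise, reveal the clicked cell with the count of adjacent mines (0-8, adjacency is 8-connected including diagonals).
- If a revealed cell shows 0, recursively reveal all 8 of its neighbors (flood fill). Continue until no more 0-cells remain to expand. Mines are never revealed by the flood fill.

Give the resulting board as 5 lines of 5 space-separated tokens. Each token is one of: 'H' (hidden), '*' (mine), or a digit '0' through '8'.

H H 3 H H
H H H H H
H H H H H
H H H H H
H H H H H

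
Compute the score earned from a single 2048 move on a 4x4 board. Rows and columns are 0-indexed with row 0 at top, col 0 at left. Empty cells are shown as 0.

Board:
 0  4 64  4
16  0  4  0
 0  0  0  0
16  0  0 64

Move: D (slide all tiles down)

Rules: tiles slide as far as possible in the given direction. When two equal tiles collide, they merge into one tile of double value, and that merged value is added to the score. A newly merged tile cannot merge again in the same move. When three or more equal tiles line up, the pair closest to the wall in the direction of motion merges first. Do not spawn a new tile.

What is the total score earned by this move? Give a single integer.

Slide down:
col 0: [0, 16, 0, 16] -> [0, 0, 0, 32]  score +32 (running 32)
col 1: [4, 0, 0, 0] -> [0, 0, 0, 4]  score +0 (running 32)
col 2: [64, 4, 0, 0] -> [0, 0, 64, 4]  score +0 (running 32)
col 3: [4, 0, 0, 64] -> [0, 0, 4, 64]  score +0 (running 32)
Board after move:
 0  0  0  0
 0  0  0  0
 0  0 64  4
32  4  4 64

Answer: 32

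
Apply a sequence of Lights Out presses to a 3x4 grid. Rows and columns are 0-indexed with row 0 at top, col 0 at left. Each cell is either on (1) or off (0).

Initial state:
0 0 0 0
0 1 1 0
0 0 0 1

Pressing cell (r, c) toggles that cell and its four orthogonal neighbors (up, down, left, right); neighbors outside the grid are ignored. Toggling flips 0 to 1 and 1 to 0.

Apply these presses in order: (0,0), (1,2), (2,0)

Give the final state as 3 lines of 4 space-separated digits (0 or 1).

After press 1 at (0,0):
1 1 0 0
1 1 1 0
0 0 0 1

After press 2 at (1,2):
1 1 1 0
1 0 0 1
0 0 1 1

After press 3 at (2,0):
1 1 1 0
0 0 0 1
1 1 1 1

Answer: 1 1 1 0
0 0 0 1
1 1 1 1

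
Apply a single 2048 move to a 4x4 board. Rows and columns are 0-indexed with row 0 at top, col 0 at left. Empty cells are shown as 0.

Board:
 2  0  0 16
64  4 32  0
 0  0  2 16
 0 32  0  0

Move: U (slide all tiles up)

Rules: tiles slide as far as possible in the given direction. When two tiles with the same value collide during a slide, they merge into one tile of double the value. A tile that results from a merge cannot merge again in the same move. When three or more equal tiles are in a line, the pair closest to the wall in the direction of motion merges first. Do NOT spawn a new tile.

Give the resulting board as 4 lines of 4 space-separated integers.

Answer:  2  4 32 32
64 32  2  0
 0  0  0  0
 0  0  0  0

Derivation:
Slide up:
col 0: [2, 64, 0, 0] -> [2, 64, 0, 0]
col 1: [0, 4, 0, 32] -> [4, 32, 0, 0]
col 2: [0, 32, 2, 0] -> [32, 2, 0, 0]
col 3: [16, 0, 16, 0] -> [32, 0, 0, 0]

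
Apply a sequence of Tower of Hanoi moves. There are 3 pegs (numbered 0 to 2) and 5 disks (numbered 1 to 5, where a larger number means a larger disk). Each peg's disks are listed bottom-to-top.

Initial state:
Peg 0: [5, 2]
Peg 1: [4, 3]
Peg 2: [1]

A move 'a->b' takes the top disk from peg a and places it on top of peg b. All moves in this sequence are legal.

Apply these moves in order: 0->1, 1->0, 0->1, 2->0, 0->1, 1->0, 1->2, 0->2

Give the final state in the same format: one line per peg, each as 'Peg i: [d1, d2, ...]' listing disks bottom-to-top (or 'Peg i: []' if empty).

Answer: Peg 0: [5]
Peg 1: [4, 3]
Peg 2: [2, 1]

Derivation:
After move 1 (0->1):
Peg 0: [5]
Peg 1: [4, 3, 2]
Peg 2: [1]

After move 2 (1->0):
Peg 0: [5, 2]
Peg 1: [4, 3]
Peg 2: [1]

After move 3 (0->1):
Peg 0: [5]
Peg 1: [4, 3, 2]
Peg 2: [1]

After move 4 (2->0):
Peg 0: [5, 1]
Peg 1: [4, 3, 2]
Peg 2: []

After move 5 (0->1):
Peg 0: [5]
Peg 1: [4, 3, 2, 1]
Peg 2: []

After move 6 (1->0):
Peg 0: [5, 1]
Peg 1: [4, 3, 2]
Peg 2: []

After move 7 (1->2):
Peg 0: [5, 1]
Peg 1: [4, 3]
Peg 2: [2]

After move 8 (0->2):
Peg 0: [5]
Peg 1: [4, 3]
Peg 2: [2, 1]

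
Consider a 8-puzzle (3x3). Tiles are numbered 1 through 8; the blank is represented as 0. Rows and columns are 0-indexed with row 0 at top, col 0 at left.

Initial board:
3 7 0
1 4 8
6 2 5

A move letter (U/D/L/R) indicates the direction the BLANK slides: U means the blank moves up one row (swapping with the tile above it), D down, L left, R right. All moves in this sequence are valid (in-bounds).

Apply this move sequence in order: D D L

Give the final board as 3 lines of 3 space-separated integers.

Answer: 3 7 8
1 4 5
6 0 2

Derivation:
After move 1 (D):
3 7 8
1 4 0
6 2 5

After move 2 (D):
3 7 8
1 4 5
6 2 0

After move 3 (L):
3 7 8
1 4 5
6 0 2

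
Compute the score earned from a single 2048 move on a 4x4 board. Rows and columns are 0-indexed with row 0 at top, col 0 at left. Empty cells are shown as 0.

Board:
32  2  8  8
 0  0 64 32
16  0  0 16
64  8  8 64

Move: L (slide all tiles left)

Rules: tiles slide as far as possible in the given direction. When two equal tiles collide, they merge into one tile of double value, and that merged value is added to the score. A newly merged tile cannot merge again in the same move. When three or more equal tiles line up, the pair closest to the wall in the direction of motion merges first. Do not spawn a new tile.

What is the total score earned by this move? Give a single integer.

Slide left:
row 0: [32, 2, 8, 8] -> [32, 2, 16, 0]  score +16 (running 16)
row 1: [0, 0, 64, 32] -> [64, 32, 0, 0]  score +0 (running 16)
row 2: [16, 0, 0, 16] -> [32, 0, 0, 0]  score +32 (running 48)
row 3: [64, 8, 8, 64] -> [64, 16, 64, 0]  score +16 (running 64)
Board after move:
32  2 16  0
64 32  0  0
32  0  0  0
64 16 64  0

Answer: 64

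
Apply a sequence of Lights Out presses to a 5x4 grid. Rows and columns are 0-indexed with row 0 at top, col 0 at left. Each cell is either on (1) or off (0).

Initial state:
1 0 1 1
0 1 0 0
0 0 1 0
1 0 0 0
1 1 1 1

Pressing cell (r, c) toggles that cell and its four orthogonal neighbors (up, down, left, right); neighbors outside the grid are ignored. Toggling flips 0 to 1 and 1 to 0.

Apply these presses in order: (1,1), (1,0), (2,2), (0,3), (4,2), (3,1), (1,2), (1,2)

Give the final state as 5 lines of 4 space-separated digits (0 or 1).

Answer: 0 1 0 0
0 1 0 1
1 1 0 1
0 1 1 0
1 1 0 0

Derivation:
After press 1 at (1,1):
1 1 1 1
1 0 1 0
0 1 1 0
1 0 0 0
1 1 1 1

After press 2 at (1,0):
0 1 1 1
0 1 1 0
1 1 1 0
1 0 0 0
1 1 1 1

After press 3 at (2,2):
0 1 1 1
0 1 0 0
1 0 0 1
1 0 1 0
1 1 1 1

After press 4 at (0,3):
0 1 0 0
0 1 0 1
1 0 0 1
1 0 1 0
1 1 1 1

After press 5 at (4,2):
0 1 0 0
0 1 0 1
1 0 0 1
1 0 0 0
1 0 0 0

After press 6 at (3,1):
0 1 0 0
0 1 0 1
1 1 0 1
0 1 1 0
1 1 0 0

After press 7 at (1,2):
0 1 1 0
0 0 1 0
1 1 1 1
0 1 1 0
1 1 0 0

After press 8 at (1,2):
0 1 0 0
0 1 0 1
1 1 0 1
0 1 1 0
1 1 0 0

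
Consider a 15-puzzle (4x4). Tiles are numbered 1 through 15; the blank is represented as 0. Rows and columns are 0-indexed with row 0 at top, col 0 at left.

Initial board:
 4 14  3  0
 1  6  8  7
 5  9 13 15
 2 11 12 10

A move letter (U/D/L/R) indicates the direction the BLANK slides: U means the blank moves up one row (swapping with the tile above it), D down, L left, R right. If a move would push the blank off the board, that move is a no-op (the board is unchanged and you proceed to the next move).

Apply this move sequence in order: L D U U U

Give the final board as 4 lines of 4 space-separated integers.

After move 1 (L):
 4 14  0  3
 1  6  8  7
 5  9 13 15
 2 11 12 10

After move 2 (D):
 4 14  8  3
 1  6  0  7
 5  9 13 15
 2 11 12 10

After move 3 (U):
 4 14  0  3
 1  6  8  7
 5  9 13 15
 2 11 12 10

After move 4 (U):
 4 14  0  3
 1  6  8  7
 5  9 13 15
 2 11 12 10

After move 5 (U):
 4 14  0  3
 1  6  8  7
 5  9 13 15
 2 11 12 10

Answer:  4 14  0  3
 1  6  8  7
 5  9 13 15
 2 11 12 10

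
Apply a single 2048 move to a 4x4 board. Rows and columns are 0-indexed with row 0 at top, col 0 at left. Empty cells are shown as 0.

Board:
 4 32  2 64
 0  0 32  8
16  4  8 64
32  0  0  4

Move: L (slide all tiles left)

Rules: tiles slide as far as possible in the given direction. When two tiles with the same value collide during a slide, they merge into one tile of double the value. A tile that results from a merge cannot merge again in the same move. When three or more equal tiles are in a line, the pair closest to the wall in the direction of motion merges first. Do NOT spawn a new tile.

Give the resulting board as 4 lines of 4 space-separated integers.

Answer:  4 32  2 64
32  8  0  0
16  4  8 64
32  4  0  0

Derivation:
Slide left:
row 0: [4, 32, 2, 64] -> [4, 32, 2, 64]
row 1: [0, 0, 32, 8] -> [32, 8, 0, 0]
row 2: [16, 4, 8, 64] -> [16, 4, 8, 64]
row 3: [32, 0, 0, 4] -> [32, 4, 0, 0]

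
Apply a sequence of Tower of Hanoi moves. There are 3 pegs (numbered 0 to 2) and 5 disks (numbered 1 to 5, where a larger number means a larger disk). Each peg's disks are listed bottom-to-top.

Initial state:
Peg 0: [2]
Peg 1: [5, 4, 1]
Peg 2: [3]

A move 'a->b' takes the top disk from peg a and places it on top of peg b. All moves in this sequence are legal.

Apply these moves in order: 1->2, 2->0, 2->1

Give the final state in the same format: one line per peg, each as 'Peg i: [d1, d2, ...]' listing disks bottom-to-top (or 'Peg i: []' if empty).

After move 1 (1->2):
Peg 0: [2]
Peg 1: [5, 4]
Peg 2: [3, 1]

After move 2 (2->0):
Peg 0: [2, 1]
Peg 1: [5, 4]
Peg 2: [3]

After move 3 (2->1):
Peg 0: [2, 1]
Peg 1: [5, 4, 3]
Peg 2: []

Answer: Peg 0: [2, 1]
Peg 1: [5, 4, 3]
Peg 2: []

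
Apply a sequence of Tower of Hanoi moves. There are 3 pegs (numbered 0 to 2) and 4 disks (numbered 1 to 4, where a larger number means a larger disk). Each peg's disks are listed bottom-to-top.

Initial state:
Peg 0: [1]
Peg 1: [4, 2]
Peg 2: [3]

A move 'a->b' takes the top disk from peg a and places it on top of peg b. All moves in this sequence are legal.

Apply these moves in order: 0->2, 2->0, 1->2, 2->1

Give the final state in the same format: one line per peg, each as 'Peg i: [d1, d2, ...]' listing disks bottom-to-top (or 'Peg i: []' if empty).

Answer: Peg 0: [1]
Peg 1: [4, 2]
Peg 2: [3]

Derivation:
After move 1 (0->2):
Peg 0: []
Peg 1: [4, 2]
Peg 2: [3, 1]

After move 2 (2->0):
Peg 0: [1]
Peg 1: [4, 2]
Peg 2: [3]

After move 3 (1->2):
Peg 0: [1]
Peg 1: [4]
Peg 2: [3, 2]

After move 4 (2->1):
Peg 0: [1]
Peg 1: [4, 2]
Peg 2: [3]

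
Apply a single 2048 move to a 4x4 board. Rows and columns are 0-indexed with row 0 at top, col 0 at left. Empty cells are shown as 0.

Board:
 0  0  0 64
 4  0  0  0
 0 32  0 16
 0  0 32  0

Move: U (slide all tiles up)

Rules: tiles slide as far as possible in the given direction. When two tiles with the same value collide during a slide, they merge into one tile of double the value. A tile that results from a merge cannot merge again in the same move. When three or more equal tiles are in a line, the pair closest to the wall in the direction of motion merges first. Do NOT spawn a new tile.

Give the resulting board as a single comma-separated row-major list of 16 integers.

Slide up:
col 0: [0, 4, 0, 0] -> [4, 0, 0, 0]
col 1: [0, 0, 32, 0] -> [32, 0, 0, 0]
col 2: [0, 0, 0, 32] -> [32, 0, 0, 0]
col 3: [64, 0, 16, 0] -> [64, 16, 0, 0]

Answer: 4, 32, 32, 64, 0, 0, 0, 16, 0, 0, 0, 0, 0, 0, 0, 0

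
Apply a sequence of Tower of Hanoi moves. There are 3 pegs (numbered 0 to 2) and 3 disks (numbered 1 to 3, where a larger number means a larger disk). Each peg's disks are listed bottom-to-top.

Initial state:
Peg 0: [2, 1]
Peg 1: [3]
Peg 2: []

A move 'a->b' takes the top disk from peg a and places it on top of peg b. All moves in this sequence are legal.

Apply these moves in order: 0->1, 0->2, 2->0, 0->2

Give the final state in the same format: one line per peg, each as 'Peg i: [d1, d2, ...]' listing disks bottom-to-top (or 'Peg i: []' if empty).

Answer: Peg 0: []
Peg 1: [3, 1]
Peg 2: [2]

Derivation:
After move 1 (0->1):
Peg 0: [2]
Peg 1: [3, 1]
Peg 2: []

After move 2 (0->2):
Peg 0: []
Peg 1: [3, 1]
Peg 2: [2]

After move 3 (2->0):
Peg 0: [2]
Peg 1: [3, 1]
Peg 2: []

After move 4 (0->2):
Peg 0: []
Peg 1: [3, 1]
Peg 2: [2]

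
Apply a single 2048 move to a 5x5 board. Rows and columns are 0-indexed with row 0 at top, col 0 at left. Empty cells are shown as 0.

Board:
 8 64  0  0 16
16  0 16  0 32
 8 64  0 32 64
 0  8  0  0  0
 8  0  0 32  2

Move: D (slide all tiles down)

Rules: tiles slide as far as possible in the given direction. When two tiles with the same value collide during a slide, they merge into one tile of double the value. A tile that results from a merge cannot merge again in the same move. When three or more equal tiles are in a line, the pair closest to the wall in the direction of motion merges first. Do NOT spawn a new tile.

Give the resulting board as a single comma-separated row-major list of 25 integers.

Answer: 0, 0, 0, 0, 0, 0, 0, 0, 0, 16, 8, 0, 0, 0, 32, 16, 128, 0, 0, 64, 16, 8, 16, 64, 2

Derivation:
Slide down:
col 0: [8, 16, 8, 0, 8] -> [0, 0, 8, 16, 16]
col 1: [64, 0, 64, 8, 0] -> [0, 0, 0, 128, 8]
col 2: [0, 16, 0, 0, 0] -> [0, 0, 0, 0, 16]
col 3: [0, 0, 32, 0, 32] -> [0, 0, 0, 0, 64]
col 4: [16, 32, 64, 0, 2] -> [0, 16, 32, 64, 2]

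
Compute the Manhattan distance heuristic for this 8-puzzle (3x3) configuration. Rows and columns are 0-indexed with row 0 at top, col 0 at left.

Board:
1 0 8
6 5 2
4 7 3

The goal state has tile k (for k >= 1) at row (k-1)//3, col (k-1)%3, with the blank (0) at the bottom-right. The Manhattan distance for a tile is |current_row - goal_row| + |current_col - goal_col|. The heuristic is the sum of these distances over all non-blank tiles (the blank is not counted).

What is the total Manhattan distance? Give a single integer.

Tile 1: at (0,0), goal (0,0), distance |0-0|+|0-0| = 0
Tile 8: at (0,2), goal (2,1), distance |0-2|+|2-1| = 3
Tile 6: at (1,0), goal (1,2), distance |1-1|+|0-2| = 2
Tile 5: at (1,1), goal (1,1), distance |1-1|+|1-1| = 0
Tile 2: at (1,2), goal (0,1), distance |1-0|+|2-1| = 2
Tile 4: at (2,0), goal (1,0), distance |2-1|+|0-0| = 1
Tile 7: at (2,1), goal (2,0), distance |2-2|+|1-0| = 1
Tile 3: at (2,2), goal (0,2), distance |2-0|+|2-2| = 2
Sum: 0 + 3 + 2 + 0 + 2 + 1 + 1 + 2 = 11

Answer: 11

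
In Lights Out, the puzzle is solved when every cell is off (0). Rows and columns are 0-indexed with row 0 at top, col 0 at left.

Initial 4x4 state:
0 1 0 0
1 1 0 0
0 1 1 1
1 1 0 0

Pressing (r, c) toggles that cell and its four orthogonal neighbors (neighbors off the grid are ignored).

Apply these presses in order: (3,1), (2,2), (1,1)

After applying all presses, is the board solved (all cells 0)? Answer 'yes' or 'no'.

After press 1 at (3,1):
0 1 0 0
1 1 0 0
0 0 1 1
0 0 1 0

After press 2 at (2,2):
0 1 0 0
1 1 1 0
0 1 0 0
0 0 0 0

After press 3 at (1,1):
0 0 0 0
0 0 0 0
0 0 0 0
0 0 0 0

Lights still on: 0

Answer: yes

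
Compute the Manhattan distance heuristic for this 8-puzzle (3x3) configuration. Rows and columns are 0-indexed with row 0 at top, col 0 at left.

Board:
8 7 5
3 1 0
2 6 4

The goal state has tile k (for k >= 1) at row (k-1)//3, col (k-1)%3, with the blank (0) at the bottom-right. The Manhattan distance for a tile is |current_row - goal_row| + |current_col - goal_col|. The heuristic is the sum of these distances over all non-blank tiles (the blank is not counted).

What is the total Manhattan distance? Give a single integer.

Tile 8: at (0,0), goal (2,1), distance |0-2|+|0-1| = 3
Tile 7: at (0,1), goal (2,0), distance |0-2|+|1-0| = 3
Tile 5: at (0,2), goal (1,1), distance |0-1|+|2-1| = 2
Tile 3: at (1,0), goal (0,2), distance |1-0|+|0-2| = 3
Tile 1: at (1,1), goal (0,0), distance |1-0|+|1-0| = 2
Tile 2: at (2,0), goal (0,1), distance |2-0|+|0-1| = 3
Tile 6: at (2,1), goal (1,2), distance |2-1|+|1-2| = 2
Tile 4: at (2,2), goal (1,0), distance |2-1|+|2-0| = 3
Sum: 3 + 3 + 2 + 3 + 2 + 3 + 2 + 3 = 21

Answer: 21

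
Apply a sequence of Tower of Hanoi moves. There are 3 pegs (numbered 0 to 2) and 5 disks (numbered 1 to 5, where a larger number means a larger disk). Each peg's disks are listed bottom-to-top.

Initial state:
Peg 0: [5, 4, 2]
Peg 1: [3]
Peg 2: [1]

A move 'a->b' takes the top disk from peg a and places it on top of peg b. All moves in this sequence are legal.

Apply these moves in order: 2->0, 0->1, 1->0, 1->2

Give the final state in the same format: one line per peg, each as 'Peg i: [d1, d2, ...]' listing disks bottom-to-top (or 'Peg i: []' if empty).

After move 1 (2->0):
Peg 0: [5, 4, 2, 1]
Peg 1: [3]
Peg 2: []

After move 2 (0->1):
Peg 0: [5, 4, 2]
Peg 1: [3, 1]
Peg 2: []

After move 3 (1->0):
Peg 0: [5, 4, 2, 1]
Peg 1: [3]
Peg 2: []

After move 4 (1->2):
Peg 0: [5, 4, 2, 1]
Peg 1: []
Peg 2: [3]

Answer: Peg 0: [5, 4, 2, 1]
Peg 1: []
Peg 2: [3]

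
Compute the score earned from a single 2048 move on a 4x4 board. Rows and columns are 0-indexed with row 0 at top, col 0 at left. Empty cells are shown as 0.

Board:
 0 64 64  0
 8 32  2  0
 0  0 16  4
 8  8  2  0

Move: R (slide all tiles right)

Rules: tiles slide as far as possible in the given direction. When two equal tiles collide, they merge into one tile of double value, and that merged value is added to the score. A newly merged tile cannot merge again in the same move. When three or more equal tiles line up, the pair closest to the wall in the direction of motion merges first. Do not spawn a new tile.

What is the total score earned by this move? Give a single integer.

Slide right:
row 0: [0, 64, 64, 0] -> [0, 0, 0, 128]  score +128 (running 128)
row 1: [8, 32, 2, 0] -> [0, 8, 32, 2]  score +0 (running 128)
row 2: [0, 0, 16, 4] -> [0, 0, 16, 4]  score +0 (running 128)
row 3: [8, 8, 2, 0] -> [0, 0, 16, 2]  score +16 (running 144)
Board after move:
  0   0   0 128
  0   8  32   2
  0   0  16   4
  0   0  16   2

Answer: 144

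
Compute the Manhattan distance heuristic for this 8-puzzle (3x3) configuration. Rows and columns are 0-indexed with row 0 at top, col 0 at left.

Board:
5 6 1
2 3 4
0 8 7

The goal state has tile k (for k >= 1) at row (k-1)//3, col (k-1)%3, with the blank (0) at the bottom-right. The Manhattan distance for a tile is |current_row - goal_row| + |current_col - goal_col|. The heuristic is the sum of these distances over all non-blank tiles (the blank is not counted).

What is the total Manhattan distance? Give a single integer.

Tile 5: (0,0)->(1,1) = 2
Tile 6: (0,1)->(1,2) = 2
Tile 1: (0,2)->(0,0) = 2
Tile 2: (1,0)->(0,1) = 2
Tile 3: (1,1)->(0,2) = 2
Tile 4: (1,2)->(1,0) = 2
Tile 8: (2,1)->(2,1) = 0
Tile 7: (2,2)->(2,0) = 2
Sum: 2 + 2 + 2 + 2 + 2 + 2 + 0 + 2 = 14

Answer: 14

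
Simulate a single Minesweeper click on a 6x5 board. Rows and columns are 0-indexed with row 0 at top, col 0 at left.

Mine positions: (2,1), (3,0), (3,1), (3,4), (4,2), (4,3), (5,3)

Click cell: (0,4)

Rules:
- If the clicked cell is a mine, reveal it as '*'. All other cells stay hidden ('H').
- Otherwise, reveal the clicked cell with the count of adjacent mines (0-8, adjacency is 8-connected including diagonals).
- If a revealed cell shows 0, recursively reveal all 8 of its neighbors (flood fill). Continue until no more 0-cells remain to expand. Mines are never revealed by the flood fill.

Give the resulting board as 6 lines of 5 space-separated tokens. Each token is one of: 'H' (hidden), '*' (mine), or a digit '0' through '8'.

0 0 0 0 0
1 1 1 0 0
H H 2 1 1
H H H H H
H H H H H
H H H H H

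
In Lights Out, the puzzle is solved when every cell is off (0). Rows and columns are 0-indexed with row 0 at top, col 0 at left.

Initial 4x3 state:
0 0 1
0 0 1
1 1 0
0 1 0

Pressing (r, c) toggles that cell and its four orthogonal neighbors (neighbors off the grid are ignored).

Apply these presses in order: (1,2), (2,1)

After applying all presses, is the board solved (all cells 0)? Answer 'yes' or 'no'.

After press 1 at (1,2):
0 0 0
0 1 0
1 1 1
0 1 0

After press 2 at (2,1):
0 0 0
0 0 0
0 0 0
0 0 0

Lights still on: 0

Answer: yes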